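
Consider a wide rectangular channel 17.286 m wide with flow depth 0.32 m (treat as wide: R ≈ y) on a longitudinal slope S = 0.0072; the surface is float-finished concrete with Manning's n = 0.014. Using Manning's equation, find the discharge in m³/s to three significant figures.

15.7 m³/s

A = b·y = 17.286 × 0.32 = 5.532 m²
Wide channel: R ≈ y = 0.32 m
Q = (1/n)·A·R^(2/3)·S^(1/2) = (1/0.014) × 5.532 × 0.3200^(2/3) × 0.0072^(1/2) = 15.68 m³/s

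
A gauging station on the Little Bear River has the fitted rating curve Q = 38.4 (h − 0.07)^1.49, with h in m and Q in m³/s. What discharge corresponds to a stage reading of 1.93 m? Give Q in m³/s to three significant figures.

96.8 m³/s

Q = 38.4 × (1.93 − 0.07)^1.49 = 38.4 × 1.86^1.49 = 96.81 m³/s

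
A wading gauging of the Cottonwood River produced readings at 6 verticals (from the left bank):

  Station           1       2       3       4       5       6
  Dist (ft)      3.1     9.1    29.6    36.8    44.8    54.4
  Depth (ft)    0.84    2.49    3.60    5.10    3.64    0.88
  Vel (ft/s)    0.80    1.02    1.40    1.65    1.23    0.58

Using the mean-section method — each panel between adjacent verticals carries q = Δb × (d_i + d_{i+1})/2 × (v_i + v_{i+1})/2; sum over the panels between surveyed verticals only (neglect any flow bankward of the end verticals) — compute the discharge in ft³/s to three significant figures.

Panel 1-2: Δb = 6 ft, d̄ = (0.84+2.49)/2 = 1.665, v̄ = (0.80+1.02)/2 = 0.91 → q = 6×1.665×0.91 = 9.091 ft³/s
Panel 2-3: Δb = 20.5 ft, d̄ = (2.49+3.60)/2 = 3.045, v̄ = (1.02+1.40)/2 = 1.21 → q = 20.5×3.045×1.21 = 75.53 ft³/s
Panel 3-4: Δb = 7.2 ft, d̄ = (3.60+5.10)/2 = 4.35, v̄ = (1.40+1.65)/2 = 1.525 → q = 7.2×4.35×1.525 = 47.76 ft³/s
Panel 4-5: Δb = 8 ft, d̄ = (5.10+3.64)/2 = 4.37, v̄ = (1.65+1.23)/2 = 1.44 → q = 8×4.37×1.44 = 50.34 ft³/s
Panel 5-6: Δb = 9.6 ft, d̄ = (3.64+0.88)/2 = 2.26, v̄ = (1.23+0.58)/2 = 0.905 → q = 9.6×2.26×0.905 = 19.63 ft³/s
Q = Σ q = 202.4 ft³/s

202 ft³/s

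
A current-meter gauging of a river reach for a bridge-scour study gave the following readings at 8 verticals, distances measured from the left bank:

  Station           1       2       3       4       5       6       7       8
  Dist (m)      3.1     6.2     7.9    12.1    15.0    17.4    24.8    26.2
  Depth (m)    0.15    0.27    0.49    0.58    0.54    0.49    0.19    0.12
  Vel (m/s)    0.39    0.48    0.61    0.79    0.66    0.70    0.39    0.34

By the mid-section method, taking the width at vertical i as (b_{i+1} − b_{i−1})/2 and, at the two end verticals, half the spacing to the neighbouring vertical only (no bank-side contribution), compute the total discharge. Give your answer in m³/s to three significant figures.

w_1 = (6.2 − 3.1)/2 = 1.55 m; q_1 = 0.39 × 0.15 × 1.55 = 0.09068 m³/s
w_2 = (7.9 − 3.1)/2 = 2.4 m; q_2 = 0.48 × 0.27 × 2.4 = 0.3110 m³/s
w_3 = (12.1 − 6.2)/2 = 2.95 m; q_3 = 0.61 × 0.49 × 2.95 = 0.8818 m³/s
w_4 = (15.0 − 7.9)/2 = 3.55 m; q_4 = 0.79 × 0.58 × 3.55 = 1.627 m³/s
w_5 = (17.4 − 12.1)/2 = 2.65 m; q_5 = 0.66 × 0.54 × 2.65 = 0.9445 m³/s
w_6 = (24.8 − 15.0)/2 = 4.9 m; q_6 = 0.70 × 0.49 × 4.9 = 1.681 m³/s
w_7 = (26.2 − 17.4)/2 = 4.4 m; q_7 = 0.39 × 0.19 × 4.4 = 0.3260 m³/s
w_8 = (26.2 − 24.8)/2 = 0.7 m; q_8 = 0.34 × 0.12 × 0.7 = 0.02856 m³/s
Q = Σ qᵢ = 5.890 m³/s

5.89 m³/s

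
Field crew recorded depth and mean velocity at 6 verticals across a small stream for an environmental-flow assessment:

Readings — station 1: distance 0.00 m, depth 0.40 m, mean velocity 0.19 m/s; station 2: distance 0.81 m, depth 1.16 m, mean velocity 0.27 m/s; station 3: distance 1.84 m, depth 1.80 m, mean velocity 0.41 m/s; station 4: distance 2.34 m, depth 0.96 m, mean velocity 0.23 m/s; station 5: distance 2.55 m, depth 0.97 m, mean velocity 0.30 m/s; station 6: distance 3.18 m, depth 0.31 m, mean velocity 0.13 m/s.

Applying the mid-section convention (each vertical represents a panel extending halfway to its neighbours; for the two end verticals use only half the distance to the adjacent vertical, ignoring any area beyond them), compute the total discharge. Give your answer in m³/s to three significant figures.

w_1 = (0.81 − 0.00)/2 = 0.405 m; q_1 = 0.19 × 0.40 × 0.405 = 0.03078 m³/s
w_2 = (1.84 − 0.00)/2 = 0.92 m; q_2 = 0.27 × 1.16 × 0.92 = 0.2881 m³/s
w_3 = (2.34 − 0.81)/2 = 0.765 m; q_3 = 0.41 × 1.80 × 0.765 = 0.5646 m³/s
w_4 = (2.55 − 1.84)/2 = 0.355 m; q_4 = 0.23 × 0.96 × 0.355 = 0.07838 m³/s
w_5 = (3.18 − 2.34)/2 = 0.42 m; q_5 = 0.30 × 0.97 × 0.42 = 0.1222 m³/s
w_6 = (3.18 − 2.55)/2 = 0.315 m; q_6 = 0.13 × 0.31 × 0.315 = 0.01269 m³/s
Q = Σ qᵢ = 1.097 m³/s

1.10 m³/s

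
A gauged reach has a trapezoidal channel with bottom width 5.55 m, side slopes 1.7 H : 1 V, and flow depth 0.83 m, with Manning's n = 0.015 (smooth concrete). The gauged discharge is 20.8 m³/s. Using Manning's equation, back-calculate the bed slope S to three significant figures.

A = (b + z·y)·y = (5.55 + 1.7×0.83)×0.83 = 5.778 m²
P = b + 2y√(1+z²) = 5.55 + 2×0.83×√(1+1.7²) = 8.824 m
R = A/P = 5.778/8.824 = 0.6548 m
S = (Q·n / (1·A·R^(2/3)))² = (20.8×0.015 / (1×5.778×0.7540))² = 0.005129

0.00513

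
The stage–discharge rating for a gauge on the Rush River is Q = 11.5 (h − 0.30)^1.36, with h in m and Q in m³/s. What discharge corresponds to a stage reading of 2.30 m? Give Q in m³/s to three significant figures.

29.5 m³/s

Q = 11.5 × (2.30 − 0.30)^1.36 = 11.5 × 2^1.36 = 29.52 m³/s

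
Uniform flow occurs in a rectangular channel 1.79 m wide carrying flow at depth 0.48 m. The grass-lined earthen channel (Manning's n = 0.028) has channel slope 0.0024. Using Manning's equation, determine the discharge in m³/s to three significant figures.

A = b·y = 1.79 × 0.48 = 0.8592 m²
P = b + 2y = 1.79 + 2×0.48 = 2.750 m
R = A/P = 0.8592/2.750 = 0.3124 m
Q = (1/n)·A·R^(2/3)·S^(1/2) = (1/0.028) × 0.8592 × 0.3124^(2/3) × 0.0024^(1/2) = 0.6922 m³/s

0.692 m³/s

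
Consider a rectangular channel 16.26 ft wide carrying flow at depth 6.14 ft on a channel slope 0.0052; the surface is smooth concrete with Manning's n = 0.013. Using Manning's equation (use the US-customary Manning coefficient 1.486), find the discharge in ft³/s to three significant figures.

A = b·y = 16.26 × 6.14 = 99.84 ft²
P = b + 2y = 16.26 + 2×6.14 = 28.54 ft
R = A/P = 99.84/28.54 = 3.498 ft
Q = (1.486/n)·A·R^(2/3)·S^(1/2) = (1.486/0.013) × 99.84 × 3.498^(2/3) × 0.0052^(1/2) = 1896 ft³/s

1900 ft³/s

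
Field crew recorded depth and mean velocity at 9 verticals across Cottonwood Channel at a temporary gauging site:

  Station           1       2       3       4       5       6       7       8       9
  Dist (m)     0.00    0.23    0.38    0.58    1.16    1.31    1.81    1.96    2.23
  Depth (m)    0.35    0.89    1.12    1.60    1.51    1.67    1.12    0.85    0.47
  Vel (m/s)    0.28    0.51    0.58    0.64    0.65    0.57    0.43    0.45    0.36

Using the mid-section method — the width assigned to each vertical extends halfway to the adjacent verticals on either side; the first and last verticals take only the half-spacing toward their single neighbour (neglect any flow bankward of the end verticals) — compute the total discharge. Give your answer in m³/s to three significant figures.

w_1 = (0.23 − 0.00)/2 = 0.115 m; q_1 = 0.28 × 0.35 × 0.115 = 0.01127 m³/s
w_2 = (0.38 − 0.00)/2 = 0.19 m; q_2 = 0.51 × 0.89 × 0.19 = 0.08624 m³/s
w_3 = (0.58 − 0.23)/2 = 0.175 m; q_3 = 0.58 × 1.12 × 0.175 = 0.1137 m³/s
w_4 = (1.16 − 0.38)/2 = 0.39 m; q_4 = 0.64 × 1.60 × 0.39 = 0.3994 m³/s
w_5 = (1.31 − 0.58)/2 = 0.365 m; q_5 = 0.65 × 1.51 × 0.365 = 0.3582 m³/s
w_6 = (1.81 − 1.16)/2 = 0.325 m; q_6 = 0.57 × 1.67 × 0.325 = 0.3094 m³/s
w_7 = (1.96 − 1.31)/2 = 0.325 m; q_7 = 0.43 × 1.12 × 0.325 = 0.1565 m³/s
w_8 = (2.23 − 1.81)/2 = 0.21 m; q_8 = 0.45 × 0.85 × 0.21 = 0.08033 m³/s
w_9 = (2.23 − 1.96)/2 = 0.135 m; q_9 = 0.36 × 0.47 × 0.135 = 0.02284 m³/s
Q = Σ qᵢ = 1.538 m³/s

1.54 m³/s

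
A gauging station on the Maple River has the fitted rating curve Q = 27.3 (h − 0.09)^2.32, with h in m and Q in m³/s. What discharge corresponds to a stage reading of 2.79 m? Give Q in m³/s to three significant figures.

Q = 27.3 × (2.79 − 0.09)^2.32 = 27.3 × 2.7^2.32 = 273.5 m³/s

273 m³/s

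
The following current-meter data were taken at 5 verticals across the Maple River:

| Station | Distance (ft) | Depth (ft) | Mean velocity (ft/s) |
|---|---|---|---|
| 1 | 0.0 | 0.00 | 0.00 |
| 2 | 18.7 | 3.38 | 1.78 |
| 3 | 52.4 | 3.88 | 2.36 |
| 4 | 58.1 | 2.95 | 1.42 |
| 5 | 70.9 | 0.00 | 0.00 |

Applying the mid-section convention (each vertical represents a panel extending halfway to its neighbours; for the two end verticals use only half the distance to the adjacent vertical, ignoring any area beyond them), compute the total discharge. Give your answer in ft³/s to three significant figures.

w_2 = (52.4 − 0.0)/2 = 26.2 ft; q_2 = 1.78 × 3.38 × 26.2 = 157.6 ft³/s
w_3 = (58.1 − 18.7)/2 = 19.7 ft; q_3 = 2.36 × 3.88 × 19.7 = 180.4 ft³/s
w_4 = (70.9 − 52.4)/2 = 9.25 ft; q_4 = 1.42 × 2.95 × 9.25 = 38.75 ft³/s
Stations 1, 5 contribute zero (depth or velocity is 0).
Q = Σ qᵢ = 376.8 ft³/s

377 ft³/s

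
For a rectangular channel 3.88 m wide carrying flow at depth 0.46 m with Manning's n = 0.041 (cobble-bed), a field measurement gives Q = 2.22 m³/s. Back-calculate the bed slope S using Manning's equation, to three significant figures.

0.00973

A = b·y = 3.88 × 0.46 = 1.785 m²
P = b + 2y = 3.88 + 2×0.46 = 4.800 m
R = A/P = 1.785/4.800 = 0.3718 m
S = (Q·n / (1·A·R^(2/3)))² = (2.22×0.041 / (1×1.785×0.5171))² = 0.009727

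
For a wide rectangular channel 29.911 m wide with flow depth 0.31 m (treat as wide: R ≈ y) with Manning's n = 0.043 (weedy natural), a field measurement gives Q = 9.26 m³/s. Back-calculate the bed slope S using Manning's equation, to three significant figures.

0.00879

A = b·y = 29.911 × 0.31 = 9.272 m²
Wide channel: R ≈ y = 0.31 m
S = (Q·n / (1·A·R^(2/3)))² = (9.26×0.043 / (1×9.272×0.4580))² = 0.008789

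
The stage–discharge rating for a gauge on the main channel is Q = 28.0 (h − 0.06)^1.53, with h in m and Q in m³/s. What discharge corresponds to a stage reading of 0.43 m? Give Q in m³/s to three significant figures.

6.12 m³/s

Q = 28.0 × (0.43 − 0.06)^1.53 = 28.0 × 0.37^1.53 = 6.117 m³/s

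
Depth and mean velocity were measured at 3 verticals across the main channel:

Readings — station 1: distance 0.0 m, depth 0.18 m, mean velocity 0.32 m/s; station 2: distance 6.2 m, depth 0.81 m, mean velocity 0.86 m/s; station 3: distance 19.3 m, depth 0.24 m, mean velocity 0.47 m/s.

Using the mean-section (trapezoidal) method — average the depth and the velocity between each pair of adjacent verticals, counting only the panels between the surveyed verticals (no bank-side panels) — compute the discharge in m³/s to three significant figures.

6.38 m³/s

Panel 1-2: Δb = 6.2 m, d̄ = (0.18+0.81)/2 = 0.495, v̄ = (0.32+0.86)/2 = 0.59 → q = 6.2×0.495×0.59 = 1.811 m³/s
Panel 2-3: Δb = 13.1 m, d̄ = (0.81+0.24)/2 = 0.525, v̄ = (0.86+0.47)/2 = 0.665 → q = 13.1×0.525×0.665 = 4.574 m³/s
Q = Σ q = 6.384 m³/s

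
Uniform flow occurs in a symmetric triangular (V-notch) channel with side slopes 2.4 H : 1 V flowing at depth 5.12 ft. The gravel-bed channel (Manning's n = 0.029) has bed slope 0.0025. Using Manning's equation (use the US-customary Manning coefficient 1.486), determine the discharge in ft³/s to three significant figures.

A = z·y² = 2.4×5.12² = 62.91 ft²
P = 2y√(1+z²) = 2×5.12×√(1+2.4²) = 26.62 ft
R = A/P = 62.91/26.62 = 2.363 ft
Q = (1.486/n)·A·R^(2/3)·S^(1/2) = (1.486/0.029) × 62.91 × 2.363^(2/3) × 0.0025^(1/2) = 286.0 ft³/s

286 ft³/s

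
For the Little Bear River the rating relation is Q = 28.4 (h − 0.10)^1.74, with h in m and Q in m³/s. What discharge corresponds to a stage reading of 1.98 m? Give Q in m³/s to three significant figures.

85.2 m³/s

Q = 28.4 × (1.98 − 0.10)^1.74 = 28.4 × 1.88^1.74 = 85.18 m³/s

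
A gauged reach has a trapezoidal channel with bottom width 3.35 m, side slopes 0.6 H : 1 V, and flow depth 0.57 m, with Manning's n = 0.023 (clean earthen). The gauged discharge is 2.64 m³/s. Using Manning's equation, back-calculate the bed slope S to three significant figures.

0.00242

A = (b + z·y)·y = (3.35 + 0.6×0.57)×0.57 = 2.104 m²
P = b + 2y√(1+z²) = 3.35 + 2×0.57×√(1+0.6²) = 4.679 m
R = A/P = 2.104/4.679 = 0.4497 m
S = (Q·n / (1·A·R^(2/3)))² = (2.64×0.023 / (1×2.104×0.5870))² = 0.002416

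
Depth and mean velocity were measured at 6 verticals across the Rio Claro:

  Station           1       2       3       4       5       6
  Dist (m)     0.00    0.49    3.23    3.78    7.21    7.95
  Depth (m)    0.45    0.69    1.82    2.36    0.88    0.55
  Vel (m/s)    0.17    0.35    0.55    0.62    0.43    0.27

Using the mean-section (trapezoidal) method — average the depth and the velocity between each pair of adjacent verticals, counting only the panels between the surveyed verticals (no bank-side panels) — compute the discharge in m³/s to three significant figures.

Panel 1-2: Δb = 0.49 m, d̄ = (0.45+0.69)/2 = 0.57, v̄ = (0.17+0.35)/2 = 0.26 → q = 0.49×0.57×0.26 = 0.07262 m³/s
Panel 2-3: Δb = 2.74 m, d̄ = (0.69+1.82)/2 = 1.255, v̄ = (0.35+0.55)/2 = 0.45 → q = 2.74×1.255×0.45 = 1.547 m³/s
Panel 3-4: Δb = 0.55 m, d̄ = (1.82+2.36)/2 = 2.09, v̄ = (0.55+0.62)/2 = 0.585 → q = 0.55×2.09×0.585 = 0.6725 m³/s
Panel 4-5: Δb = 3.43 m, d̄ = (2.36+0.88)/2 = 1.62, v̄ = (0.62+0.43)/2 = 0.525 → q = 3.43×1.62×0.525 = 2.917 m³/s
Panel 5-6: Δb = 0.74 m, d̄ = (0.88+0.55)/2 = 0.715, v̄ = (0.43+0.27)/2 = 0.35 → q = 0.74×0.715×0.35 = 0.1852 m³/s
Q = Σ q = 5.395 m³/s

5.39 m³/s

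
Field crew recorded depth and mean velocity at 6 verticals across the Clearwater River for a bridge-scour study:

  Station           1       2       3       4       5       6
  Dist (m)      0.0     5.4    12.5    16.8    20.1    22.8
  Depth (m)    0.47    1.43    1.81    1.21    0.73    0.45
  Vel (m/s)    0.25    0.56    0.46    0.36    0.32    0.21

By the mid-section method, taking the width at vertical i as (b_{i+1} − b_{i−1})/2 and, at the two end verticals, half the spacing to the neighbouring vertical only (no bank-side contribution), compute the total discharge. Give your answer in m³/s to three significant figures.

w_1 = (5.4 − 0.0)/2 = 2.7 m; q_1 = 0.25 × 0.47 × 2.7 = 0.3173 m³/s
w_2 = (12.5 − 0.0)/2 = 6.25 m; q_2 = 0.56 × 1.43 × 6.25 = 5.005 m³/s
w_3 = (16.8 − 5.4)/2 = 5.7 m; q_3 = 0.46 × 1.81 × 5.7 = 4.746 m³/s
w_4 = (20.1 − 12.5)/2 = 3.8 m; q_4 = 0.36 × 1.21 × 3.8 = 1.655 m³/s
w_5 = (22.8 − 16.8)/2 = 3 m; q_5 = 0.32 × 0.73 × 3 = 0.7008 m³/s
w_6 = (22.8 − 20.1)/2 = 1.35 m; q_6 = 0.21 × 0.45 × 1.35 = 0.1276 m³/s
Q = Σ qᵢ = 12.55 m³/s

12.6 m³/s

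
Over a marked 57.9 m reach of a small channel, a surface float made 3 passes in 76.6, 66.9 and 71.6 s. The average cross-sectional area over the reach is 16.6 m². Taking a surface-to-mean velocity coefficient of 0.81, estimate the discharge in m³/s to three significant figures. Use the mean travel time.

10.9 m³/s

t̄ = (76.6 + 66.9 + 71.6) / 3 = 71.7 s
v_surface = L / t̄ = 57.9 / 71.7 = 0.8075 m/s
v_mean = 0.81 × 0.8075 = 0.6541 m/s
Q = A × v_mean = 16.6 × 0.6541 = 10.86 m³/s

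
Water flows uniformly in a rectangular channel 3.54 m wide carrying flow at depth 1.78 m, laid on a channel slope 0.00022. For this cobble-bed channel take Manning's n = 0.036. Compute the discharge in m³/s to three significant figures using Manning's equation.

2.40 m³/s

A = b·y = 3.54 × 1.78 = 6.301 m²
P = b + 2y = 3.54 + 2×1.78 = 7.100 m
R = A/P = 6.301/7.100 = 0.8875 m
Q = (1/n)·A·R^(2/3)·S^(1/2) = (1/0.036) × 6.301 × 0.8875^(2/3) × 0.00022^(1/2) = 2.398 m³/s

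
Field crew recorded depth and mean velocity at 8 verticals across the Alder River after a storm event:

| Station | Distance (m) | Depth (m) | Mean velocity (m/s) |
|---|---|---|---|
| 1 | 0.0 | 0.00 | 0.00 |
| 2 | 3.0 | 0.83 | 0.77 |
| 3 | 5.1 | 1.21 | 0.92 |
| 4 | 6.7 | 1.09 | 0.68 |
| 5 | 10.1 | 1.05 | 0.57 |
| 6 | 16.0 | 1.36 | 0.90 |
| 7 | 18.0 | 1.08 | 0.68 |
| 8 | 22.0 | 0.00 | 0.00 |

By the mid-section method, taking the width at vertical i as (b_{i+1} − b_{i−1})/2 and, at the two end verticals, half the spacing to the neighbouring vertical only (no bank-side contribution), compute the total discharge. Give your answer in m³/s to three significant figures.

w_2 = (5.1 − 0.0)/2 = 2.55 m; q_2 = 0.77 × 0.83 × 2.55 = 1.630 m³/s
w_3 = (6.7 − 3.0)/2 = 1.85 m; q_3 = 0.92 × 1.21 × 1.85 = 2.059 m³/s
w_4 = (10.1 − 5.1)/2 = 2.5 m; q_4 = 0.68 × 1.09 × 2.5 = 1.853 m³/s
w_5 = (16.0 − 6.7)/2 = 4.65 m; q_5 = 0.57 × 1.05 × 4.65 = 2.783 m³/s
w_6 = (18.0 − 10.1)/2 = 3.95 m; q_6 = 0.90 × 1.36 × 3.95 = 4.835 m³/s
w_7 = (22.0 − 16.0)/2 = 3 m; q_7 = 0.68 × 1.08 × 3 = 2.203 m³/s
Stations 1, 8 contribute zero (depth or velocity is 0).
Q = Σ qᵢ = 15.36 m³/s

15.4 m³/s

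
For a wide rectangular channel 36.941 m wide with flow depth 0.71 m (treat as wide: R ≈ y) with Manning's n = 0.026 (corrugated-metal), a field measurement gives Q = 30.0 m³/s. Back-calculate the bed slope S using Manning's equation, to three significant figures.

0.00140

A = b·y = 36.941 × 0.71 = 26.23 m²
Wide channel: R ≈ y = 0.71 m
S = (Q·n / (1·A·R^(2/3)))² = (30.0×0.026 / (1×26.23×0.7959))² = 0.001396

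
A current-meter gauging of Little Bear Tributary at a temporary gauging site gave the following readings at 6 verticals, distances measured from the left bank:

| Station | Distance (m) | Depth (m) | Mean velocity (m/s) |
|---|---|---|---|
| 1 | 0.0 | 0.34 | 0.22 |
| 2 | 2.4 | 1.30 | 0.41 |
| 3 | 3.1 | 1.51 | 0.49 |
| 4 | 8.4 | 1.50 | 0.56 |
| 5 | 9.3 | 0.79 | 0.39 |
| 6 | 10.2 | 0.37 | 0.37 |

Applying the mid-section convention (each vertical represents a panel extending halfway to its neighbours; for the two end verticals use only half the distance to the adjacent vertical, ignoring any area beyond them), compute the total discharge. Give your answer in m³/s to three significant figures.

6.08 m³/s

w_1 = (2.4 − 0.0)/2 = 1.2 m; q_1 = 0.22 × 0.34 × 1.2 = 0.08976 m³/s
w_2 = (3.1 − 0.0)/2 = 1.55 m; q_2 = 0.41 × 1.30 × 1.55 = 0.8262 m³/s
w_3 = (8.4 − 2.4)/2 = 3 m; q_3 = 0.49 × 1.51 × 3 = 2.220 m³/s
w_4 = (9.3 − 3.1)/2 = 3.1 m; q_4 = 0.56 × 1.50 × 3.1 = 2.604 m³/s
w_5 = (10.2 − 8.4)/2 = 0.9 m; q_5 = 0.39 × 0.79 × 0.9 = 0.2773 m³/s
w_6 = (10.2 − 9.3)/2 = 0.45 m; q_6 = 0.37 × 0.37 × 0.45 = 0.06161 m³/s
Q = Σ qᵢ = 6.079 m³/s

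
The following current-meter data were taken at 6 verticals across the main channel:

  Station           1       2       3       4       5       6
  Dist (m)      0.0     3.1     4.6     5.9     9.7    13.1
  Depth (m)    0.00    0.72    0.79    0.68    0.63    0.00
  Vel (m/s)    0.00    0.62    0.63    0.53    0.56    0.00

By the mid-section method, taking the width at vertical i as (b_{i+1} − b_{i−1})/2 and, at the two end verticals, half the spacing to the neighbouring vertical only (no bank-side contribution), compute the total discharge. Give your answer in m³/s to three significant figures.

3.91 m³/s

w_2 = (4.6 − 0.0)/2 = 2.3 m; q_2 = 0.62 × 0.72 × 2.3 = 1.027 m³/s
w_3 = (5.9 − 3.1)/2 = 1.4 m; q_3 = 0.63 × 0.79 × 1.4 = 0.6968 m³/s
w_4 = (9.7 − 4.6)/2 = 2.55 m; q_4 = 0.53 × 0.68 × 2.55 = 0.9190 m³/s
w_5 = (13.1 − 5.9)/2 = 3.6 m; q_5 = 0.56 × 0.63 × 3.6 = 1.270 m³/s
Stations 1, 6 contribute zero (depth or velocity is 0).
Q = Σ qᵢ = 3.913 m³/s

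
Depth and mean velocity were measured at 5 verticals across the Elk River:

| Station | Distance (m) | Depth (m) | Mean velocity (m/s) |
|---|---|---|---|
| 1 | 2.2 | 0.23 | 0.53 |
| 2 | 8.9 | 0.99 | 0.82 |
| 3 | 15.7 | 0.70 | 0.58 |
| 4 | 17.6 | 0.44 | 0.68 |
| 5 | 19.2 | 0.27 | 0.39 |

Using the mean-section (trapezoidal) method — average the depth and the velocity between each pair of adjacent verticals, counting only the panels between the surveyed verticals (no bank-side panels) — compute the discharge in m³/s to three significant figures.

Panel 1-2: Δb = 6.7 m, d̄ = (0.23+0.99)/2 = 0.61, v̄ = (0.53+0.82)/2 = 0.675 → q = 6.7×0.61×0.675 = 2.759 m³/s
Panel 2-3: Δb = 6.8 m, d̄ = (0.99+0.70)/2 = 0.845, v̄ = (0.82+0.58)/2 = 0.7 → q = 6.8×0.845×0.7 = 4.022 m³/s
Panel 3-4: Δb = 1.9 m, d̄ = (0.70+0.44)/2 = 0.57, v̄ = (0.58+0.68)/2 = 0.63 → q = 1.9×0.57×0.63 = 0.6823 m³/s
Panel 4-5: Δb = 1.6 m, d̄ = (0.44+0.27)/2 = 0.355, v̄ = (0.68+0.39)/2 = 0.535 → q = 1.6×0.355×0.535 = 0.3039 m³/s
Q = Σ q = 7.767 m³/s

7.77 m³/s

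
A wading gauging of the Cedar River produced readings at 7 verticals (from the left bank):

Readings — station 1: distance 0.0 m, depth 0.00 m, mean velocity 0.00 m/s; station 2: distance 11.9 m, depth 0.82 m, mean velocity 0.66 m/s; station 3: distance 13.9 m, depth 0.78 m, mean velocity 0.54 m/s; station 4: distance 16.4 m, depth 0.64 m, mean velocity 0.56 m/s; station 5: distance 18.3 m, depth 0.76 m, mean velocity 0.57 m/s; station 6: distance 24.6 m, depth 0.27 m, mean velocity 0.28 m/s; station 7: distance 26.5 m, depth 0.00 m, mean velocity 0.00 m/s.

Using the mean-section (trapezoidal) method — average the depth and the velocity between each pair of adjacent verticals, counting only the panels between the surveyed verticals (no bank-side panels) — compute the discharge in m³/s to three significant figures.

Panel 1-2: Δb = 11.9 m, d̄ = (0.00+0.82)/2 = 0.41, v̄ = (0.00+0.66)/2 = 0.33 → q = 11.9×0.41×0.33 = 1.610 m³/s
Panel 2-3: Δb = 2 m, d̄ = (0.82+0.78)/2 = 0.8, v̄ = (0.66+0.54)/2 = 0.6 → q = 2×0.8×0.6 = 0.9600 m³/s
Panel 3-4: Δb = 2.5 m, d̄ = (0.78+0.64)/2 = 0.71, v̄ = (0.54+0.56)/2 = 0.55 → q = 2.5×0.71×0.55 = 0.9763 m³/s
Panel 4-5: Δb = 1.9 m, d̄ = (0.64+0.76)/2 = 0.7, v̄ = (0.56+0.57)/2 = 0.565 → q = 1.9×0.7×0.565 = 0.7515 m³/s
Panel 5-6: Δb = 6.3 m, d̄ = (0.76+0.27)/2 = 0.515, v̄ = (0.57+0.28)/2 = 0.425 → q = 6.3×0.515×0.425 = 1.379 m³/s
Panel 6-7: Δb = 1.9 m, d̄ = (0.27+0.00)/2 = 0.135, v̄ = (0.28+0.00)/2 = 0.14 → q = 1.9×0.135×0.14 = 0.03591 m³/s
Q = Σ q = 5.713 m³/s

5.71 m³/s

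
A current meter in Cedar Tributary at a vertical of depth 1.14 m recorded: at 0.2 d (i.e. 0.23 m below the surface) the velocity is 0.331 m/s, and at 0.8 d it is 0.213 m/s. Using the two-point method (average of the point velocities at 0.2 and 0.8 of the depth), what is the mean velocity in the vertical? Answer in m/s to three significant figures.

0.272 m/s

v̄ = (0.331 + 0.213) / 2 = 0.2720 m/s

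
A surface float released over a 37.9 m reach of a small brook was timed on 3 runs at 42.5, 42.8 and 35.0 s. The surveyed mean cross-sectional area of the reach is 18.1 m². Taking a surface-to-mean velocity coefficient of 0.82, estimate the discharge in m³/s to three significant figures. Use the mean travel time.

14.0 m³/s

t̄ = (42.5 + 42.8 + 35.0) / 3 = 40.1 s
v_surface = L / t̄ = 37.9 / 40.1 = 0.9451 m/s
v_mean = 0.82 × 0.9451 = 0.7750 m/s
Q = A × v_mean = 18.1 × 0.7750 = 14.03 m³/s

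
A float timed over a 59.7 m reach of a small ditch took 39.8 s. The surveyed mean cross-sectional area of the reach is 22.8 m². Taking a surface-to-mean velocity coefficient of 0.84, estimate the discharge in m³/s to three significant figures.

28.7 m³/s

v_surface = L / t̄ = 59.7 / 39.8 = 1.500 m/s
v_mean = 0.84 × 1.500 = 1.260 m/s
Q = A × v_mean = 22.8 × 1.260 = 28.73 m³/s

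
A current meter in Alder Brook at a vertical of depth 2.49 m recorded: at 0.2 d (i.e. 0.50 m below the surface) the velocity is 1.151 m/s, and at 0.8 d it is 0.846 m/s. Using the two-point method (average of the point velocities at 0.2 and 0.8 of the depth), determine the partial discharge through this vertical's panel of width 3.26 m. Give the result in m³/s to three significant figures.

8.11 m³/s

v̄ = (1.151 + 0.846) / 2 = 0.9985 m/s
q = v̄ × d × w = 0.9985 × 2.49 × 3.26 = 8.105 m³/s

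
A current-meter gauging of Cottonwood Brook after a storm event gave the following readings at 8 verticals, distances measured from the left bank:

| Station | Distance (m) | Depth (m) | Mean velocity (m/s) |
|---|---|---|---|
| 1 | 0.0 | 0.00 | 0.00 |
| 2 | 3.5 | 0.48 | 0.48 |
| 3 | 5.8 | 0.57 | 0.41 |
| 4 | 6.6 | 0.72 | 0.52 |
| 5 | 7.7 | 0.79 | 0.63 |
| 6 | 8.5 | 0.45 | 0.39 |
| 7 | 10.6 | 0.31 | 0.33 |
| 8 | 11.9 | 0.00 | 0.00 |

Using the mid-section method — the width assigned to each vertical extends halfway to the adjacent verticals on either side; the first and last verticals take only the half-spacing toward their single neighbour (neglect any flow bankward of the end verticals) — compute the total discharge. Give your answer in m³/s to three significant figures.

w_2 = (5.8 − 0.0)/2 = 2.9 m; q_2 = 0.48 × 0.48 × 2.9 = 0.6682 m³/s
w_3 = (6.6 − 3.5)/2 = 1.55 m; q_3 = 0.41 × 0.57 × 1.55 = 0.3622 m³/s
w_4 = (7.7 − 5.8)/2 = 0.95 m; q_4 = 0.52 × 0.72 × 0.95 = 0.3557 m³/s
w_5 = (8.5 − 6.6)/2 = 0.95 m; q_5 = 0.63 × 0.79 × 0.95 = 0.4728 m³/s
w_6 = (10.6 − 7.7)/2 = 1.45 m; q_6 = 0.39 × 0.45 × 1.45 = 0.2545 m³/s
w_7 = (11.9 − 8.5)/2 = 1.7 m; q_7 = 0.33 × 0.31 × 1.7 = 0.1739 m³/s
Stations 1, 8 contribute zero (depth or velocity is 0).
Q = Σ qᵢ = 2.287 m³/s

2.29 m³/s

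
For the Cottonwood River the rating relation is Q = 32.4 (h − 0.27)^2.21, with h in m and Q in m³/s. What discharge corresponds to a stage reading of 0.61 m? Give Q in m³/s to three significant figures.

2.99 m³/s

Q = 32.4 × (0.61 − 0.27)^2.21 = 32.4 × 0.34^2.21 = 2.986 m³/s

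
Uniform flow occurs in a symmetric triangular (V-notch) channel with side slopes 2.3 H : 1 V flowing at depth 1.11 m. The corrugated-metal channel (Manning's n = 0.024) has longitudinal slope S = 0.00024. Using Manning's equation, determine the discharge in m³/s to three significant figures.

1.17 m³/s

A = z·y² = 2.3×1.11² = 2.834 m²
P = 2y√(1+z²) = 2×1.11×√(1+2.3²) = 5.568 m
R = A/P = 2.834/5.568 = 0.5090 m
Q = (1/n)·A·R^(2/3)·S^(1/2) = (1/0.024) × 2.834 × 0.5090^(2/3) × 0.00024^(1/2) = 1.166 m³/s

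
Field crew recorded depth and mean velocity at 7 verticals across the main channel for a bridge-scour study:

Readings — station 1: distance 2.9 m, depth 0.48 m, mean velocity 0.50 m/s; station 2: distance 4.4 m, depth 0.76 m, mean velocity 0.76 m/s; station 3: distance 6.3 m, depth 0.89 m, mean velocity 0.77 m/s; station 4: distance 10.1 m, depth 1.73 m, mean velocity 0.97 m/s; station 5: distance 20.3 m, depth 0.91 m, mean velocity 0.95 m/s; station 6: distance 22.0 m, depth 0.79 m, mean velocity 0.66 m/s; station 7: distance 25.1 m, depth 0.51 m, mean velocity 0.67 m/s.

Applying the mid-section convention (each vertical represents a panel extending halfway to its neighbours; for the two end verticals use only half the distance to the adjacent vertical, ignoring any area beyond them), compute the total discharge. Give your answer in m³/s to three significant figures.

w_1 = (4.4 − 2.9)/2 = 0.75 m; q_1 = 0.50 × 0.48 × 0.75 = 0.1800 m³/s
w_2 = (6.3 − 2.9)/2 = 1.7 m; q_2 = 0.76 × 0.76 × 1.7 = 0.9819 m³/s
w_3 = (10.1 − 4.4)/2 = 2.85 m; q_3 = 0.77 × 0.89 × 2.85 = 1.953 m³/s
w_4 = (20.3 − 6.3)/2 = 7 m; q_4 = 0.97 × 1.73 × 7 = 11.75 m³/s
w_5 = (22.0 − 10.1)/2 = 5.95 m; q_5 = 0.95 × 0.91 × 5.95 = 5.144 m³/s
w_6 = (25.1 − 20.3)/2 = 2.4 m; q_6 = 0.66 × 0.79 × 2.4 = 1.251 m³/s
w_7 = (25.1 − 22.0)/2 = 1.55 m; q_7 = 0.67 × 0.51 × 1.55 = 0.5296 m³/s
Q = Σ qᵢ = 21.79 m³/s

21.8 m³/s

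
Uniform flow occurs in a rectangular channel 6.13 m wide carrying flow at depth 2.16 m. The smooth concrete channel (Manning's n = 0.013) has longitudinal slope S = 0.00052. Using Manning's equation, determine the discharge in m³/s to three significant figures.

27.2 m³/s

A = b·y = 6.13 × 2.16 = 13.24 m²
P = b + 2y = 6.13 + 2×2.16 = 10.45 m
R = A/P = 13.24/10.45 = 1.267 m
Q = (1/n)·A·R^(2/3)·S^(1/2) = (1/0.013) × 13.24 × 1.267^(2/3) × 0.00052^(1/2) = 27.20 m³/s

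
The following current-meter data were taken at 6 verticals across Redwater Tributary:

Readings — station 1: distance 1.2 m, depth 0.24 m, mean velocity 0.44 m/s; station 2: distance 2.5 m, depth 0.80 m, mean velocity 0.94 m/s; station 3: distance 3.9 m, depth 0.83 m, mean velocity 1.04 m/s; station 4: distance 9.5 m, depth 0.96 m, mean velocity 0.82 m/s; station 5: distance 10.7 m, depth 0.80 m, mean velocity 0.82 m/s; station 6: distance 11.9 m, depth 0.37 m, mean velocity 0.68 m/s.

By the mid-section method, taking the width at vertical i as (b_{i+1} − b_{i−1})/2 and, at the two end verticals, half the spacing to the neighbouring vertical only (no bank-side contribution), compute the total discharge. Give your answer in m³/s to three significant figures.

7.72 m³/s

w_1 = (2.5 − 1.2)/2 = 0.65 m; q_1 = 0.44 × 0.24 × 0.65 = 0.06864 m³/s
w_2 = (3.9 − 1.2)/2 = 1.35 m; q_2 = 0.94 × 0.80 × 1.35 = 1.015 m³/s
w_3 = (9.5 − 2.5)/2 = 3.5 m; q_3 = 1.04 × 0.83 × 3.5 = 3.021 m³/s
w_4 = (10.7 − 3.9)/2 = 3.4 m; q_4 = 0.82 × 0.96 × 3.4 = 2.676 m³/s
w_5 = (11.9 − 9.5)/2 = 1.2 m; q_5 = 0.82 × 0.80 × 1.2 = 0.7872 m³/s
w_6 = (11.9 − 10.7)/2 = 0.6 m; q_6 = 0.68 × 0.37 × 0.6 = 0.1510 m³/s
Q = Σ qᵢ = 7.720 m³/s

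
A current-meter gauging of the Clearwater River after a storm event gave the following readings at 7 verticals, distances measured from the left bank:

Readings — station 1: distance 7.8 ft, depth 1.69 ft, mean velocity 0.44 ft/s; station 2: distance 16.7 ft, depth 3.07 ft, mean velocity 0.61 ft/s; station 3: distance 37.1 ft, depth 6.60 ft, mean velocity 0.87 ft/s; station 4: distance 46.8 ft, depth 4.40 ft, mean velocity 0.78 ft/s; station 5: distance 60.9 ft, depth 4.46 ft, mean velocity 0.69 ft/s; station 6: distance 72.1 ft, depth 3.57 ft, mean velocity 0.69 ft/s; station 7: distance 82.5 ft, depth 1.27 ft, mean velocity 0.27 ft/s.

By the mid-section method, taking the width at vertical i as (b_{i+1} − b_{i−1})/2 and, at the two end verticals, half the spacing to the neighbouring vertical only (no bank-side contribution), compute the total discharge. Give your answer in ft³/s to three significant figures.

225 ft³/s

w_1 = (16.7 − 7.8)/2 = 4.45 ft; q_1 = 0.44 × 1.69 × 4.45 = 3.309 ft³/s
w_2 = (37.1 − 7.8)/2 = 14.65 ft; q_2 = 0.61 × 3.07 × 14.65 = 27.44 ft³/s
w_3 = (46.8 − 16.7)/2 = 15.05 ft; q_3 = 0.87 × 6.60 × 15.05 = 86.42 ft³/s
w_4 = (60.9 − 37.1)/2 = 11.9 ft; q_4 = 0.78 × 4.40 × 11.9 = 40.84 ft³/s
w_5 = (72.1 − 46.8)/2 = 12.65 ft; q_5 = 0.69 × 4.46 × 12.65 = 38.93 ft³/s
w_6 = (82.5 − 60.9)/2 = 10.8 ft; q_6 = 0.69 × 3.57 × 10.8 = 26.60 ft³/s
w_7 = (82.5 − 72.1)/2 = 5.2 ft; q_7 = 0.27 × 1.27 × 5.2 = 1.783 ft³/s
Q = Σ qᵢ = 225.3 ft³/s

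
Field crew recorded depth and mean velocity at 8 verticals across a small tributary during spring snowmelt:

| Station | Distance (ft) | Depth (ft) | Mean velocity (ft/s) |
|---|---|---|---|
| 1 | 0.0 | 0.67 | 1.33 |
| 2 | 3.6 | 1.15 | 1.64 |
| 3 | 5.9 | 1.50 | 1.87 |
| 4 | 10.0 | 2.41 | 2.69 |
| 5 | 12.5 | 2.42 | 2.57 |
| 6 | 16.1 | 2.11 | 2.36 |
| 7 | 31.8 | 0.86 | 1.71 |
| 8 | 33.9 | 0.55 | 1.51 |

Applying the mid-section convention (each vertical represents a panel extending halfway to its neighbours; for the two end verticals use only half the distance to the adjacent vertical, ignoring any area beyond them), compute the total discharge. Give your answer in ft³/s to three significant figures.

119 ft³/s

w_1 = (3.6 − 0.0)/2 = 1.8 ft; q_1 = 1.33 × 0.67 × 1.8 = 1.604 ft³/s
w_2 = (5.9 − 0.0)/2 = 2.95 ft; q_2 = 1.64 × 1.15 × 2.95 = 5.564 ft³/s
w_3 = (10.0 − 3.6)/2 = 3.2 ft; q_3 = 1.87 × 1.50 × 3.2 = 8.976 ft³/s
w_4 = (12.5 − 5.9)/2 = 3.3 ft; q_4 = 2.69 × 2.41 × 3.3 = 21.39 ft³/s
w_5 = (16.1 − 10.0)/2 = 3.05 ft; q_5 = 2.57 × 2.42 × 3.05 = 18.97 ft³/s
w_6 = (31.8 − 12.5)/2 = 9.65 ft; q_6 = 2.36 × 2.11 × 9.65 = 48.05 ft³/s
w_7 = (33.9 − 16.1)/2 = 8.9 ft; q_7 = 1.71 × 0.86 × 8.9 = 13.09 ft³/s
w_8 = (33.9 − 31.8)/2 = 1.05 ft; q_8 = 1.51 × 0.55 × 1.05 = 0.8720 ft³/s
Q = Σ qᵢ = 118.5 ft³/s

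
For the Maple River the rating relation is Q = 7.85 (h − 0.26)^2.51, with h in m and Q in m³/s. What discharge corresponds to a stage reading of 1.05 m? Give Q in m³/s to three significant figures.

4.34 m³/s

Q = 7.85 × (1.05 − 0.26)^2.51 = 7.85 × 0.79^2.51 = 4.344 m³/s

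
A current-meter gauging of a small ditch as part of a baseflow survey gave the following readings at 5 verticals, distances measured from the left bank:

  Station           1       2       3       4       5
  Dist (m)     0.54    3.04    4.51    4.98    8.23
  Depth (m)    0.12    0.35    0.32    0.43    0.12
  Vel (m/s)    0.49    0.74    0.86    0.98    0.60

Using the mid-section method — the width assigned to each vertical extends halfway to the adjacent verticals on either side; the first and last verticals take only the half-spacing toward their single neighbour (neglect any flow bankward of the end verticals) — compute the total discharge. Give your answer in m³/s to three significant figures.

1.76 m³/s

w_1 = (3.04 − 0.54)/2 = 1.25 m; q_1 = 0.49 × 0.12 × 1.25 = 0.07350 m³/s
w_2 = (4.51 − 0.54)/2 = 1.985 m; q_2 = 0.74 × 0.35 × 1.985 = 0.5141 m³/s
w_3 = (4.98 − 3.04)/2 = 0.97 m; q_3 = 0.86 × 0.32 × 0.97 = 0.2669 m³/s
w_4 = (8.23 − 4.51)/2 = 1.86 m; q_4 = 0.98 × 0.43 × 1.86 = 0.7838 m³/s
w_5 = (8.23 − 4.98)/2 = 1.625 m; q_5 = 0.60 × 0.12 × 1.625 = 0.1170 m³/s
Q = Σ qᵢ = 1.755 m³/s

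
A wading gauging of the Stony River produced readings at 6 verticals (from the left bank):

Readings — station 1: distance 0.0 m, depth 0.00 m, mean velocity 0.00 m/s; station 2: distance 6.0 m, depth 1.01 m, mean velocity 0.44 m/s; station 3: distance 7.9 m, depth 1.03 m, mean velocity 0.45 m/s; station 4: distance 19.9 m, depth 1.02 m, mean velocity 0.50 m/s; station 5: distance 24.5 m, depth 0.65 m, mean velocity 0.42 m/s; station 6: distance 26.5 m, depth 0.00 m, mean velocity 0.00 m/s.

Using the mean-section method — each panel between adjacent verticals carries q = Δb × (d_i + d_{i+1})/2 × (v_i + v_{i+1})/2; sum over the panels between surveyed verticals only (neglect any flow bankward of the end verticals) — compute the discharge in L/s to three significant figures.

Panel 1-2: Δb = 6 m, d̄ = (0.00+1.01)/2 = 0.505, v̄ = (0.00+0.44)/2 = 0.22 → q = 6×0.505×0.22 = 0.6666 m³/s
Panel 2-3: Δb = 1.9 m, d̄ = (1.01+1.03)/2 = 1.02, v̄ = (0.44+0.45)/2 = 0.445 → q = 1.9×1.02×0.445 = 0.8624 m³/s
Panel 3-4: Δb = 12 m, d̄ = (1.03+1.02)/2 = 1.025, v̄ = (0.45+0.50)/2 = 0.475 → q = 12×1.025×0.475 = 5.843 m³/s
Panel 4-5: Δb = 4.6 m, d̄ = (1.02+0.65)/2 = 0.835, v̄ = (0.50+0.42)/2 = 0.46 → q = 4.6×0.835×0.46 = 1.767 m³/s
Panel 5-6: Δb = 2 m, d̄ = (0.65+0.00)/2 = 0.325, v̄ = (0.42+0.00)/2 = 0.21 → q = 2×0.325×0.21 = 0.1365 m³/s
Q = Σ q = 9.275 m³/s
= 9.275 × 1000 = 9275 L/s

9270 L/s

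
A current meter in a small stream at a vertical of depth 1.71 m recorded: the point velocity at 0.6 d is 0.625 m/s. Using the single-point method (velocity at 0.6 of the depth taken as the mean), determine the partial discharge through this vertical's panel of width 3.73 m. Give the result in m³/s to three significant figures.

v̄ = v₀.₆ = 0.625 m/s
q = v̄ × d × w = 0.6250 × 1.71 × 3.73 = 3.986 m³/s

3.99 m³/s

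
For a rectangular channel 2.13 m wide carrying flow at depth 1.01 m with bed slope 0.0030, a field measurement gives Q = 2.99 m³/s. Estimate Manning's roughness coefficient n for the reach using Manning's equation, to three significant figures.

0.0254

A = b·y = 2.13 × 1.01 = 2.151 m²
P = b + 2y = 2.13 + 2×1.01 = 4.150 m
R = A/P = 2.151/4.150 = 0.5184 m
n = (1/Q)·A·R^(2/3)·S^(1/2) = (1/2.99) × 2.151 × 0.6453 × 0.05477 = 0.02543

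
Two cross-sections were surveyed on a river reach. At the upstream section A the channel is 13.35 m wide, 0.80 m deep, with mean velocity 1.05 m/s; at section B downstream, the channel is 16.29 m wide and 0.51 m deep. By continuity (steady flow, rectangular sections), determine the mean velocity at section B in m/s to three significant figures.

Q = A₁V₁ = (13.35×0.80) × 1.05 = 11.21 m³/s
A₂ = 16.29 × 0.51 = 8.308 m²
V₂ = Q/A₂ = 11.21/8.308 = 1.350 m/s

1.35 m/s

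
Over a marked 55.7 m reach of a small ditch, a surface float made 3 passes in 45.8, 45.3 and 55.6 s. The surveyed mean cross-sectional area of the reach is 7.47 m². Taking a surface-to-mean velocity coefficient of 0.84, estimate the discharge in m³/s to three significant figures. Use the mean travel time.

t̄ = (45.8 + 45.3 + 55.6) / 3 = 48.9 s
v_surface = L / t̄ = 55.7 / 48.9 = 1.139 m/s
v_mean = 0.84 × 1.139 = 0.9568 m/s
Q = A × v_mean = 7.47 × 0.9568 = 7.147 m³/s

7.15 m³/s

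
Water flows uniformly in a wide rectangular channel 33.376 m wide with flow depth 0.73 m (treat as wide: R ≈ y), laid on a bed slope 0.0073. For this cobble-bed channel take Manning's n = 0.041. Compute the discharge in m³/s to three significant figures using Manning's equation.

41.2 m³/s

A = b·y = 33.376 × 0.73 = 24.36 m²
Wide channel: R ≈ y = 0.73 m
Q = (1/n)·A·R^(2/3)·S^(1/2) = (1/0.041) × 24.36 × 0.7300^(2/3) × 0.0073^(1/2) = 41.16 m³/s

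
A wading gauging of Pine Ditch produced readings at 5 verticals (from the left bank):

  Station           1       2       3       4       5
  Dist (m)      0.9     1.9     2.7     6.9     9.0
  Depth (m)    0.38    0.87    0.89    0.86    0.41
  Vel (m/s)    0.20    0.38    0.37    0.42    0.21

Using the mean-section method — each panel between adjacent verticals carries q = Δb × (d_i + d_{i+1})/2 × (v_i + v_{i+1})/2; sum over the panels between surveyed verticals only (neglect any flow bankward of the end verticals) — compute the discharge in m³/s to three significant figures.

2.32 m³/s

Panel 1-2: Δb = 1 m, d̄ = (0.38+0.87)/2 = 0.625, v̄ = (0.20+0.38)/2 = 0.29 → q = 1×0.625×0.29 = 0.1813 m³/s
Panel 2-3: Δb = 0.8 m, d̄ = (0.87+0.89)/2 = 0.88, v̄ = (0.38+0.37)/2 = 0.375 → q = 0.8×0.88×0.375 = 0.2640 m³/s
Panel 3-4: Δb = 4.2 m, d̄ = (0.89+0.86)/2 = 0.875, v̄ = (0.37+0.42)/2 = 0.395 → q = 4.2×0.875×0.395 = 1.452 m³/s
Panel 4-5: Δb = 2.1 m, d̄ = (0.86+0.41)/2 = 0.635, v̄ = (0.42+0.21)/2 = 0.315 → q = 2.1×0.635×0.315 = 0.4201 m³/s
Q = Σ q = 2.317 m³/s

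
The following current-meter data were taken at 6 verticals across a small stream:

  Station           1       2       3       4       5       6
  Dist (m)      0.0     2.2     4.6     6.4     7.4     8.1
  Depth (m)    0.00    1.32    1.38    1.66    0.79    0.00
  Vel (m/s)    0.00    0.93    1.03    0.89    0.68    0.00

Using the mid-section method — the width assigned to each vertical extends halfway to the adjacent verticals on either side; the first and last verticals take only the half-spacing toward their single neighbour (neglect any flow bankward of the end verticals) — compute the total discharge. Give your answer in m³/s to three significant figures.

w_2 = (4.6 − 0.0)/2 = 2.3 m; q_2 = 0.93 × 1.32 × 2.3 = 2.823 m³/s
w_3 = (6.4 − 2.2)/2 = 2.1 m; q_3 = 1.03 × 1.38 × 2.1 = 2.985 m³/s
w_4 = (7.4 − 4.6)/2 = 1.4 m; q_4 = 0.89 × 1.66 × 1.4 = 2.068 m³/s
w_5 = (8.1 − 6.4)/2 = 0.85 m; q_5 = 0.68 × 0.79 × 0.85 = 0.4566 m³/s
Stations 1, 6 contribute zero (depth or velocity is 0).
Q = Σ qᵢ = 8.333 m³/s

8.33 m³/s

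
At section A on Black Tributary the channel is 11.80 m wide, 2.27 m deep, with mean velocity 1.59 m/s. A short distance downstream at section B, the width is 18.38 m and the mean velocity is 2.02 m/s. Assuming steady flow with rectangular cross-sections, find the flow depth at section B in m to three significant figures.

1.15 m

Q = A₁V₁ = (11.80×2.27) × 1.59 = 42.59 m³/s
d₂ = Q/(b₂ V₂) = 42.59/(18.38×2.02) = 1.147 m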